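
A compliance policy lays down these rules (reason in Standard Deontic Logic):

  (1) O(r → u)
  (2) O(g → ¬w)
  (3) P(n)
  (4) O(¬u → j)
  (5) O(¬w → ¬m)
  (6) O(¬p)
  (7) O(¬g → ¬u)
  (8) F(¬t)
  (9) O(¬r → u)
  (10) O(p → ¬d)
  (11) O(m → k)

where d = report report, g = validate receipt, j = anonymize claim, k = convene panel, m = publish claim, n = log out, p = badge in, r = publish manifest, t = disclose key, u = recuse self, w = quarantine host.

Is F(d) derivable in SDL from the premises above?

Premise 10 is O(p → ¬d), but O(p) is not derivable from the premises, so it does not yield O(¬d).
No other premise forces O(¬d). An ideal world satisfying every premise can still have d true, so F(d) is not derivable.

No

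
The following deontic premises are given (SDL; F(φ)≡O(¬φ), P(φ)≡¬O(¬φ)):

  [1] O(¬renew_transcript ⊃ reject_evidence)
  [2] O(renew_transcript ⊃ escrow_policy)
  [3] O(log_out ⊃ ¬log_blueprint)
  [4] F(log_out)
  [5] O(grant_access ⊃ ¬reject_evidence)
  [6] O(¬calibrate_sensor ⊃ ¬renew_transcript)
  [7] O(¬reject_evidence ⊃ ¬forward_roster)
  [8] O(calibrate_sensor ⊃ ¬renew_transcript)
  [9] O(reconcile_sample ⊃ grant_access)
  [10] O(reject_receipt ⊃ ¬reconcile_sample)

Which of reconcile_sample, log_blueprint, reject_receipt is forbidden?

By case analysis on ¬calibrate_sensor: premise 6 gives O(¬calibrate_sensor ⊃ ¬renew_transcript) and premise 8 gives O(calibrate_sensor ⊃ ¬renew_transcript), so O(¬renew_transcript) either way.
Premise 1 is O(¬renew_transcript ⊃ reject_evidence); since O(¬renew_transcript), deontic closure gives O(reject_evidence).
Premise 5, O(grant_access ⊃ ¬reject_evidence), contraposes to O(reject_evidence ⊃ ¬grant_access); with O(reject_evidence) we get O(¬grant_access).
The contrapositive of premise 9 (O(reconcile_sample ⊃ grant_access)) is O(¬grant_access ⊃ ¬reconcile_sample), and O(¬grant_access) is already established, so O(¬reconcile_sample).
So O(¬reconcile_sample) holds, i.e. reconcile_sample is forbidden. None of the other listed options is forbidden under the premises.

reconcile_sample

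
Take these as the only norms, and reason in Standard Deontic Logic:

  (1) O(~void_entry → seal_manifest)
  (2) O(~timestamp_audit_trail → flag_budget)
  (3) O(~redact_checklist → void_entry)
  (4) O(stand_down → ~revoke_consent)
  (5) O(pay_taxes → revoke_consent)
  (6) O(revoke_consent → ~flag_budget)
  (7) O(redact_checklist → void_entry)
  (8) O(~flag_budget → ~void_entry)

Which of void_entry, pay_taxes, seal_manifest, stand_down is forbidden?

pay_taxes

By case analysis on ~redact_checklist: premise 3 gives O(~redact_checklist → void_entry) and premise 7 gives O(redact_checklist → void_entry), so O(void_entry) either way.
The contrapositive of premise 8 (O(~flag_budget → ~void_entry)) is O(void_entry → flag_budget), and O(void_entry) is already established, so O(flag_budget).
Premise 6, O(revoke_consent → ~flag_budget), contraposes to O(flag_budget → ~revoke_consent); with O(flag_budget) we get O(~revoke_consent).
Premise 5, O(pay_taxes → revoke_consent), contraposes to O(~revoke_consent → ~pay_taxes); with O(~revoke_consent) we get O(~pay_taxes).
So O(~pay_taxes) holds, i.e. pay_taxes is forbidden. None of the other listed options is forbidden under the premises.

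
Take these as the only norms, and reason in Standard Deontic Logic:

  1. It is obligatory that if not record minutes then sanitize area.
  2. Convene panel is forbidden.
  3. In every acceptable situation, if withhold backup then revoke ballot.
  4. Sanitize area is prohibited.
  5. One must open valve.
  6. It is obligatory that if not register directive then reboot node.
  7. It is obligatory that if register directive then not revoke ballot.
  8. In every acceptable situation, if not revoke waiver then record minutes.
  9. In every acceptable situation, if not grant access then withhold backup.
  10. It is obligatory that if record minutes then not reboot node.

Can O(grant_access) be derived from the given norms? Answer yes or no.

Yes

Premise 4, F(sanitize_area), is equivalent to O(¬sanitize_area).
Premise 1 is O(¬record_minutes → sanitize_area); contrapositively O(¬sanitize_area → record_minutes). Since O(¬sanitize_area) holds, K gives O(record_minutes).
From O(record_minutes) and premise 10, O(record_minutes → ¬reboot_node), we obtain O(¬reboot_node).
Premise 6, O(¬register_directive → reboot_node), contraposes to O(¬reboot_node → register_directive); with O(¬reboot_node) we get O(register_directive).
Premise 7 is O(register_directive → ¬revoke_ballot); since O(register_directive), deontic closure gives O(¬revoke_ballot).
The contrapositive of premise 3 (O(withhold_backup → revoke_ballot)) is O(¬revoke_ballot → ¬withhold_backup), and O(¬revoke_ballot) is already established, so O(¬withhold_backup).
Premise 9, O(¬grant_access → withhold_backup), contraposes to O(¬withhold_backup → grant_access); with O(¬withhold_backup) we get O(grant_access).
Premises 2, 5, 8 do not contribute to this derivation.
So O(grant_access) follows.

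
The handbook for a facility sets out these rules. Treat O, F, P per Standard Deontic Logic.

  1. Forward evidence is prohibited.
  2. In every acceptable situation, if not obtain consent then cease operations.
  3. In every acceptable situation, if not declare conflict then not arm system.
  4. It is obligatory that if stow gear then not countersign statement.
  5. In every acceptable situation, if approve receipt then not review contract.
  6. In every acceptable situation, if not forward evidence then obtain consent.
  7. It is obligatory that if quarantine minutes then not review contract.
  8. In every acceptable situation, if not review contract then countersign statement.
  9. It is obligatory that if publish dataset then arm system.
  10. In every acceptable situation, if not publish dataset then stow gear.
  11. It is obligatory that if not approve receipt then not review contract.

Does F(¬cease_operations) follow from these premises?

No

Premise 2 is O(¬obtain_consent → cease_operations), but O(¬obtain_consent) is not derivable from the premises, so it does not yield O(cease_operations).
No other premise forces O(cease_operations). An ideal world satisfying every premise can still have ¬cease_operations true, so F(¬cease_operations) is not derivable.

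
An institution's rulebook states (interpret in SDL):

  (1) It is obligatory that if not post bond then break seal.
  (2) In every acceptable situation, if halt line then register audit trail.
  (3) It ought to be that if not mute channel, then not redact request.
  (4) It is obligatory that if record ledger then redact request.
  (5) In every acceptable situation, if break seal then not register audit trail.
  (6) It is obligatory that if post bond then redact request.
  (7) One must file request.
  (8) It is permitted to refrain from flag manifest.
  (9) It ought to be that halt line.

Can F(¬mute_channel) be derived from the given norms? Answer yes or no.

Premise 9 states O(halt_line) outright.
Applying K to premise 2 (O(halt_line → register_audit_trail)) and O(halt_line) yields O(register_audit_trail).
The contrapositive of premise 5 (O(break_seal → ¬register_audit_trail)) is O(register_audit_trail → ¬break_seal), and O(register_audit_trail) is already established, so O(¬break_seal).
The contrapositive of premise 1 (O(¬post_bond → break_seal)) is O(¬break_seal → post_bond), and O(¬break_seal) is already established, so O(post_bond).
From O(post_bond) and premise 6, O(post_bond → redact_request), we obtain O(redact_request).
The contrapositive of premise 3 (O(¬mute_channel → ¬redact_request)) is O(redact_request → mute_channel), and O(redact_request) is already established, so O(mute_channel).
Premises 4, 7, 8 do not contribute to this derivation.
So O(mute_channel) holds, i.e. F(¬mute_channel). The claim follows.

Yes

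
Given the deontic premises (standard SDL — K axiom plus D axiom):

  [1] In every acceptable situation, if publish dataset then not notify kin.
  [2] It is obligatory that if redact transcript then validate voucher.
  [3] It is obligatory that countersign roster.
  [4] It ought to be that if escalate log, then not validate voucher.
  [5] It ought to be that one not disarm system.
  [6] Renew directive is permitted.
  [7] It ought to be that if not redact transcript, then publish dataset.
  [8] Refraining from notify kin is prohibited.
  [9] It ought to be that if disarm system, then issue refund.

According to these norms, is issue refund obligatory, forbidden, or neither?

Neither

Premise 9 is O(disarm_system → issue_refund), but O(disarm_system) is not derivable from the premises, so it does not yield O(issue_refund).
No premise or chain of K-axiom applications forces O(issue_refund), and none forces O(¬issue_refund). So issue_refund is neither obligatory nor forbidden under these norms.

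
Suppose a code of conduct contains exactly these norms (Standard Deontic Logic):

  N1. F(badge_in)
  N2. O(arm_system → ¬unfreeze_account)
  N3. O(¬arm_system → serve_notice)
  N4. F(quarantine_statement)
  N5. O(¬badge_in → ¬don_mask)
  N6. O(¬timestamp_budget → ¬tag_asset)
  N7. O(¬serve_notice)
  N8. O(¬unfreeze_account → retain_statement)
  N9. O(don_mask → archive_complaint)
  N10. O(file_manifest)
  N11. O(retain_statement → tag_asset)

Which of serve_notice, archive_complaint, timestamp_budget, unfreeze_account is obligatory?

timestamp_budget

From premise 7 we have O(¬serve_notice).
Premise 3, O(¬arm_system → serve_notice), contraposes to O(¬serve_notice → arm_system); with O(¬serve_notice) we get O(arm_system).
Premise 2 is O(arm_system → ¬unfreeze_account); since O(arm_system), deontic closure gives O(¬unfreeze_account).
With premise 8, O(¬unfreeze_account → retain_statement), the K-axiom yields O(retain_statement).
From O(retain_statement) and premise 11, O(retain_statement → tag_asset), we obtain O(tag_asset).
The contrapositive of premise 6 (O(¬timestamp_budget → ¬tag_asset)) is O(tag_asset → timestamp_budget), and O(tag_asset) is already established, so O(timestamp_budget).
So O(timestamp_budget) holds — timestamp_budget is obligatory. None of the other listed options is made obligatory by any chain of premises.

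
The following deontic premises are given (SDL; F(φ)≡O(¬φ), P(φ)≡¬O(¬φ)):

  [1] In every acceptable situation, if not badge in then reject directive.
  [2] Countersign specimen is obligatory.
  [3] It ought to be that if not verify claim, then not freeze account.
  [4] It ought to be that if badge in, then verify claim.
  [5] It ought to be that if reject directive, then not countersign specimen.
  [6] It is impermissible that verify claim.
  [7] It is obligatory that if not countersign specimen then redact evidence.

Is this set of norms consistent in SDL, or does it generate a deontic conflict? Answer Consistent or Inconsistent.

Premise 2 states O(countersign_specimen) outright.
Premise 5 is O(reject_directive → ¬countersign_specimen); contrapositively O(countersign_specimen → ¬reject_directive). Since O(countersign_specimen) holds, K gives O(¬reject_directive).
Premise 1 is O(¬badge_in → reject_directive); contrapositively O(¬reject_directive → badge_in). Since O(¬reject_directive) holds, K gives O(badge_in).
From O(badge_in) and premise 4, O(badge_in → verify_claim), we obtain O(verify_claim).
Yet premise 6 is F(verify_claim), i.e. O(¬verify_claim).
We now have both O(verify_claim) and O(¬verify_claim) — verify_claim is simultaneously obligatory and forbidden, violating the D-axiom.

Inconsistent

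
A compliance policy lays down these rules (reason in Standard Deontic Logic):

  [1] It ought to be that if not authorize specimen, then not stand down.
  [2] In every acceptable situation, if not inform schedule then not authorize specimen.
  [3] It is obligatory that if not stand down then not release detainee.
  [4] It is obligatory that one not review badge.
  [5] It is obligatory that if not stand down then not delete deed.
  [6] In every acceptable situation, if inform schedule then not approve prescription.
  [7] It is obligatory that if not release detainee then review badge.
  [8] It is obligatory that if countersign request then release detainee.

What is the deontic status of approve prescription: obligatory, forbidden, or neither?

Premise 4 gives O(¬review_badge).
The contrapositive of premise 7 (O(¬release_detainee → review_badge)) is O(¬review_badge → release_detainee), and O(¬review_badge) is already established, so O(release_detainee).
Premise 3 is O(¬stand_down → ¬release_detainee); contrapositively O(release_detainee → stand_down). Since O(release_detainee) holds, K gives O(stand_down).
Premise 1 is O(¬authorize_specimen → ¬stand_down); contrapositively O(stand_down → authorize_specimen). Since O(stand_down) holds, K gives O(authorize_specimen).
Premise 2, O(¬inform_schedule → ¬authorize_specimen), contraposes to O(authorize_specimen → inform_schedule); with O(authorize_specimen) we get O(inform_schedule).
Applying K to premise 6 (O(inform_schedule → ¬approve_prescription)) and O(inform_schedule) yields O(¬approve_prescription).
Premises 5, 8 do not contribute to this derivation.
Thus O(¬approve_prescription), which is F(approve_prescription): approve_prescription is forbidden.

Forbidden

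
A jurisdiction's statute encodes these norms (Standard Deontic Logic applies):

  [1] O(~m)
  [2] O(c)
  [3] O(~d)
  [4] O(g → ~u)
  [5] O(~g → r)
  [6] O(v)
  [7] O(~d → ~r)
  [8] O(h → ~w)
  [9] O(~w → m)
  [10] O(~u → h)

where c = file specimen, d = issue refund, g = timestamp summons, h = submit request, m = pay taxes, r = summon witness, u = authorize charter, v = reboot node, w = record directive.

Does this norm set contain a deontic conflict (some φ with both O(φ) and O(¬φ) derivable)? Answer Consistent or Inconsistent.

Inconsistent

Premise 1 gives O(~m).
Premise 9 is O(~w → m); contrapositively O(~m → w). Since O(~m) holds, K gives O(w).
Premise 8, O(h → ~w), contraposes to O(w → ~h); with O(w) we get O(~h).
The contrapositive of premise 10 (O(~u → h)) is O(~h → u), and O(~h) is already established, so O(u).
The contrapositive of premise 4 (O(g → ~u)) is O(u → ~g), and O(u) is already established, so O(~g).
Applying K to premise 5 (O(~g → r)) and O(~g) yields O(r).
The contrapositive of premise 7 (O(~d → ~r)) is O(r → d), and O(r) is already established, so O(d).
However, premise 3 gives O(~d).
We now have both O(d) and O(~d) — d is simultaneously obligatory and forbidden, violating the D-axiom.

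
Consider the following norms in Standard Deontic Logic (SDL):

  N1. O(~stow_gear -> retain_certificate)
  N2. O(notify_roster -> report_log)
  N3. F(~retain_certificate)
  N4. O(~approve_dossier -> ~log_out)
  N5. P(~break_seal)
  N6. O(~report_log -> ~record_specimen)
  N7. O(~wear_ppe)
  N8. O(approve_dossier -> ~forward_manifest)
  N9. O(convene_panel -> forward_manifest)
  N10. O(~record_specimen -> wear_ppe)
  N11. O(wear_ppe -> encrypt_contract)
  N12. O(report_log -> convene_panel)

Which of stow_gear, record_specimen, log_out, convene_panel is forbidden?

log_out

From premise 7 we have O(~wear_ppe).
Premise 10 is O(~record_specimen -> wear_ppe); contrapositively O(~wear_ppe -> record_specimen). Since O(~wear_ppe) holds, K gives O(record_specimen).
Premise 6, O(~report_log -> ~record_specimen), contraposes to O(record_specimen -> report_log); with O(record_specimen) we get O(report_log).
Premise 12 is O(report_log -> convene_panel); since O(report_log), deontic closure gives O(convene_panel).
From O(convene_panel) and premise 9, O(convene_panel -> forward_manifest), we obtain O(forward_manifest).
Premise 8 is O(approve_dossier -> ~forward_manifest); contrapositively O(forward_manifest -> ~approve_dossier). Since O(forward_manifest) holds, K gives O(~approve_dossier).
From O(~approve_dossier) and premise 4, O(~approve_dossier -> ~log_out), we obtain O(~log_out).
So O(~log_out) holds, i.e. log_out is forbidden. None of the other listed options is forbidden under the premises.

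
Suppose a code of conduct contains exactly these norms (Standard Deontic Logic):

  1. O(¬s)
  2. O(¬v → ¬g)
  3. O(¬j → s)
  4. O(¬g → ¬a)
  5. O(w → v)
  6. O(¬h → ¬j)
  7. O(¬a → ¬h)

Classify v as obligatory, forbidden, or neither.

Premise 1 gives O(¬s).
The contrapositive of premise 3 (O(¬j → s)) is O(¬s → j), and O(¬s) is already established, so O(j).
Premise 6, O(¬h → ¬j), contraposes to O(j → h); with O(j) we get O(h).
Premise 7, O(¬a → ¬h), contraposes to O(h → a); with O(h) we get O(a).
The contrapositive of premise 4 (O(¬g → ¬a)) is O(a → g), and O(a) is already established, so O(g).
Premise 2, O(¬v → ¬g), contraposes to O(g → v); with O(g) we get O(v).
Premise 5 does not contribute to this derivation.
Hence v is obligatory.

Obligatory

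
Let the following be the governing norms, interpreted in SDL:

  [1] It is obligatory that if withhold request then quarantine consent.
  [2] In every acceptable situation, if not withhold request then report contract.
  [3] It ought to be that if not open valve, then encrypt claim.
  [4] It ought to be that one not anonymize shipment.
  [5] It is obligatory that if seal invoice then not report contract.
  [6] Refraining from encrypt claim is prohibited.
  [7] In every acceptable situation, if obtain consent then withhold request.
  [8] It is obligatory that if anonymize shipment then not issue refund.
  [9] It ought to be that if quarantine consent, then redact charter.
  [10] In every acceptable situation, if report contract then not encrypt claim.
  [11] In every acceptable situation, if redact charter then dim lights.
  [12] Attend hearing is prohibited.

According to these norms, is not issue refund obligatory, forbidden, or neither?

Premise 8 is O(anonymize_shipment → ¬issue_refund), but O(anonymize_shipment) is not derivable from the premises, so it does not yield O(¬issue_refund).
No premise or chain of K-axiom applications forces O(¬issue_refund), and none forces O(issue_refund). So ¬issue_refund is neither obligatory nor forbidden under these norms.

Neither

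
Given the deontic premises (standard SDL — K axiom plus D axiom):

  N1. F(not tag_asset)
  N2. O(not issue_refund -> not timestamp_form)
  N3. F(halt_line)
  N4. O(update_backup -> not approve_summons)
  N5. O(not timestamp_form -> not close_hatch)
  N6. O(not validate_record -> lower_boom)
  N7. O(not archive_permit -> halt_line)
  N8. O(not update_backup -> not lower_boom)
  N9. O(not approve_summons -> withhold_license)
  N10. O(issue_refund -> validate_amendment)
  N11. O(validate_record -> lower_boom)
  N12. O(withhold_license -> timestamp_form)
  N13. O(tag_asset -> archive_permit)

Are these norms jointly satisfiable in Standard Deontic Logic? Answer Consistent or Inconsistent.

Premise 7 is O(not archive_permit -> halt_line), but O(not archive_permit) is not derivable from the premises, so it does not yield O(halt_line).
So O(halt_line) is not derivable, and the apparent clash with O(not halt_line) does not arise.
A world satisfying every obligation exists (e.g. approve_summons=false, archive_permit=true, close_hatch=false, halt_line=false, issue_refund=true, lower_boom=true, tag_asset=true, timestamp_form=true, update_backup=true, validate_amendment=true, validate_record=false, withhold_license=true); no atom is both obligatory and forbidden, so the set is consistent.

Consistent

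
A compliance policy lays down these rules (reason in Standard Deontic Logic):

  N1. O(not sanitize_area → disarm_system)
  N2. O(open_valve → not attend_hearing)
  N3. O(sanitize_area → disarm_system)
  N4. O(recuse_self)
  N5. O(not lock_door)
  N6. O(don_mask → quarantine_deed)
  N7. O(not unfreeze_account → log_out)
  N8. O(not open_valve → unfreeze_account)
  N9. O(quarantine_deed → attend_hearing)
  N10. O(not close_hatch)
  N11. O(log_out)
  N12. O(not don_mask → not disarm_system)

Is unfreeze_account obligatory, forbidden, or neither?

Obligatory

Premises 3 and 1 cover both cases: O(sanitize_area → disarm_system) and O(not sanitize_area → disarm_system). Since sanitize_area ∨ not sanitize_area is a tautology, O(disarm_system) follows.
Premise 12 is O(not don_mask → not disarm_system); contrapositively O(disarm_system → don_mask). Since O(disarm_system) holds, K gives O(don_mask).
With premise 6, O(don_mask → quarantine_deed), the K-axiom yields O(quarantine_deed).
With premise 9, O(quarantine_deed → attend_hearing), the K-axiom yields O(attend_hearing).
Premise 2, O(open_valve → not attend_hearing), contraposes to O(attend_hearing → not open_valve); with O(attend_hearing) we get O(not open_valve).
With premise 8, O(not open_valve → unfreeze_account), the K-axiom yields O(unfreeze_account).
Premises 4, 5, 7, 10, 11 do not contribute to this derivation.
Hence unfreeze_account is obligatory.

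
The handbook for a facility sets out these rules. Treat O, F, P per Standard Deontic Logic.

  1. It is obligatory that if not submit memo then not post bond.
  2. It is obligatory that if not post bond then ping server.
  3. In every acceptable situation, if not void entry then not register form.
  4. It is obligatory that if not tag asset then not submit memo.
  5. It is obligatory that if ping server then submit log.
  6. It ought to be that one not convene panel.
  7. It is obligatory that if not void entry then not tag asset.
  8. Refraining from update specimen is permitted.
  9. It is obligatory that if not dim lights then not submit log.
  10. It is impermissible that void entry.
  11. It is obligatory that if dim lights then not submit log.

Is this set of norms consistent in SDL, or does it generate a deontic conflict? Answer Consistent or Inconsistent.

Inconsistent

Premises 9 and 11 are O(¬dim_lights → ¬submit_log) and O(dim_lights → ¬submit_log); every ideal world satisfies ¬dim_lights or dim_lights, so in either case ¬submit_log holds — hence O(¬submit_log).
Premise 5 is O(ping_server → submit_log); contrapositively O(¬submit_log → ¬ping_server). Since O(¬submit_log) holds, K gives O(¬ping_server).
Premise 2, O(¬post_bond → ping_server), contraposes to O(¬ping_server → post_bond); with O(¬ping_server) we get O(post_bond).
The contrapositive of premise 1 (O(¬submit_memo → ¬post_bond)) is O(post_bond → submit_memo), and O(post_bond) is already established, so O(submit_memo).
Premise 4, O(¬tag_asset → ¬submit_memo), contraposes to O(submit_memo → tag_asset); with O(submit_memo) we get O(tag_asset).
Premise 7 is O(¬void_entry → ¬tag_asset); contrapositively O(tag_asset → void_entry). Since O(tag_asset) holds, K gives O(void_entry).
Yet premise 10 is F(void_entry), i.e. O(¬void_entry).
We now have both O(void_entry) and O(¬void_entry) — void_entry is simultaneously obligatory and forbidden, violating the D-axiom.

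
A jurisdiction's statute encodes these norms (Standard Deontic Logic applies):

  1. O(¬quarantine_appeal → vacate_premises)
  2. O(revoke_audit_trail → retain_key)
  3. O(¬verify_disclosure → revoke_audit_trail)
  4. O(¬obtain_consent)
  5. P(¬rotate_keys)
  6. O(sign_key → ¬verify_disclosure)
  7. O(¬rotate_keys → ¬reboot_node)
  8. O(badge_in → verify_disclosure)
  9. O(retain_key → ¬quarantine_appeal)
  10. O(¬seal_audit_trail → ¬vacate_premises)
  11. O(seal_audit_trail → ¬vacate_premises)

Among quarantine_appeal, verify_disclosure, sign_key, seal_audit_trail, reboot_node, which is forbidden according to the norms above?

sign_key

Premises 10 and 11 are O(¬seal_audit_trail → ¬vacate_premises) and O(seal_audit_trail → ¬vacate_premises); every ideal world satisfies ¬seal_audit_trail or seal_audit_trail, so in either case ¬vacate_premises holds — hence O(¬vacate_premises).
The contrapositive of premise 1 (O(¬quarantine_appeal → vacate_premises)) is O(¬vacate_premises → quarantine_appeal), and O(¬vacate_premises) is already established, so O(quarantine_appeal).
Premise 9 is O(retain_key → ¬quarantine_appeal); contrapositively O(quarantine_appeal → ¬retain_key). Since O(quarantine_appeal) holds, K gives O(¬retain_key).
Premise 2, O(revoke_audit_trail → retain_key), contraposes to O(¬retain_key → ¬revoke_audit_trail); with O(¬retain_key) we get O(¬revoke_audit_trail).
Premise 3, O(¬verify_disclosure → revoke_audit_trail), contraposes to O(¬revoke_audit_trail → verify_disclosure); with O(¬revoke_audit_trail) we get O(verify_disclosure).
Premise 6 is O(sign_key → ¬verify_disclosure); contrapositively O(verify_disclosure → ¬sign_key). Since O(verify_disclosure) holds, K gives O(¬sign_key).
So O(¬sign_key) holds, i.e. sign_key is forbidden. None of the other listed options is forbidden under the premises.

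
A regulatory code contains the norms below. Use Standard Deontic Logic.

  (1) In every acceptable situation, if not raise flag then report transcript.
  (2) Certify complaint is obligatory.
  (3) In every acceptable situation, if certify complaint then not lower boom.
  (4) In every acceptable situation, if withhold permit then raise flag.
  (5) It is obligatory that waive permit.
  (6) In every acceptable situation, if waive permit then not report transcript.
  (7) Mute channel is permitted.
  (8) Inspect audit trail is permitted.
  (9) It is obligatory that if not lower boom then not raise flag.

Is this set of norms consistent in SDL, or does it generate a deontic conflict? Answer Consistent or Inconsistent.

Premise 5 states O(waive_permit) outright.
Premise 6 is O(waive_permit → ¬report_transcript); since O(waive_permit), deontic closure gives O(¬report_transcript).
Premise 1, O(¬raise_flag → report_transcript), contraposes to O(¬report_transcript → raise_flag); with O(¬report_transcript) we get O(raise_flag).
The contrapositive of premise 9 (O(¬lower_boom → ¬raise_flag)) is O(raise_flag → lower_boom), and O(raise_flag) is already established, so O(lower_boom).
Premise 3 is O(certify_complaint → ¬lower_boom); contrapositively O(lower_boom → ¬certify_complaint). Since O(lower_boom) holds, K gives O(¬certify_complaint).
Yet premise 2 states O(certify_complaint).
We now have both O(¬certify_complaint) and O(certify_complaint) — certify_complaint is simultaneously obligatory and forbidden, violating the D-axiom.

Inconsistent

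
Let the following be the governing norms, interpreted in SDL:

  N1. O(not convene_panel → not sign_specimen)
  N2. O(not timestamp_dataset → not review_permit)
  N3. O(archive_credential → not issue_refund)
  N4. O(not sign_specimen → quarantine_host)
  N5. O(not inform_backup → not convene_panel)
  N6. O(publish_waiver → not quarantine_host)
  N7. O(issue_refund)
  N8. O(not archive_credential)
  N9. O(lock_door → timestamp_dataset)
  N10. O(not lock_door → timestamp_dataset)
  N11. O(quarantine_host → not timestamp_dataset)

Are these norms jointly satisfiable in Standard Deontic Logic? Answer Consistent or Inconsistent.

Consistent

Premise 3 is O(archive_credential → not issue_refund), but O(archive_credential) is not derivable from the premises, so it does not yield O(not issue_refund).
So O(not issue_refund) is not derivable, and the apparent clash with O(issue_refund) does not arise.
A world satisfying every obligation exists (e.g. archive_credential=false, convene_panel=true, inform_backup=true, issue_refund=true, lock_door=false, publish_waiver=false, quarantine_host=false, review_permit=false, sign_specimen=true, timestamp_dataset=true); no atom is both obligatory and forbidden, so the set is consistent.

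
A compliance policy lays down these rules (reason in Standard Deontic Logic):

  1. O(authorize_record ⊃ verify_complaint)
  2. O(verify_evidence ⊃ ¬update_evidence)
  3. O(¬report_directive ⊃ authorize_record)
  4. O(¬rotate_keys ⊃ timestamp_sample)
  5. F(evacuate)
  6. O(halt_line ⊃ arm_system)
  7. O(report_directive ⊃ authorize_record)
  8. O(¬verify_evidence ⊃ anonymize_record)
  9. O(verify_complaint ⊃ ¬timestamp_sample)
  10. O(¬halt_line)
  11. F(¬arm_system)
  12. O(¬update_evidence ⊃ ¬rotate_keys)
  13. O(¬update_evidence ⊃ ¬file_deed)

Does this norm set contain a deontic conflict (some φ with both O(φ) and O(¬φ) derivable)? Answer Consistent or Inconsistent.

Premise 6 is O(halt_line ⊃ arm_system); even if O(arm_system) held, inferring O(halt_line) would be affirming the consequent — invalid.
So O(halt_line) is not derivable, and the apparent clash with O(¬halt_line) does not arise.
A world satisfying every obligation exists (e.g. anonymize_record=true, arm_system=true, authorize_record=true, evacuate=false, file_deed=false, halt_line=false, report_directive=false, rotate_keys=true, timestamp_sample=false, update_evidence=true, verify_complaint=true, verify_evidence=false); no atom is both obligatory and forbidden, so the set is consistent.

Consistent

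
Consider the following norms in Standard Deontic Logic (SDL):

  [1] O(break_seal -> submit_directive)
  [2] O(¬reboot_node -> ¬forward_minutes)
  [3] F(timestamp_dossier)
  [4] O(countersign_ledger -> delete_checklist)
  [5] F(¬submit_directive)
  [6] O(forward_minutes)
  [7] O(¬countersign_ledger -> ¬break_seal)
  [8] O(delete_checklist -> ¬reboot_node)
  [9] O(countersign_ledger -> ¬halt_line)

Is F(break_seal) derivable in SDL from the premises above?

Premise 6 states O(forward_minutes) outright.
Premise 2, O(¬reboot_node -> ¬forward_minutes), contraposes to O(forward_minutes -> reboot_node); with O(forward_minutes) we get O(reboot_node).
Premise 8 is O(delete_checklist -> ¬reboot_node); contrapositively O(reboot_node -> ¬delete_checklist). Since O(reboot_node) holds, K gives O(¬delete_checklist).
Premise 4 is O(countersign_ledger -> delete_checklist); contrapositively O(¬delete_checklist -> ¬countersign_ledger). Since O(¬delete_checklist) holds, K gives O(¬countersign_ledger).
Premise 7 is O(¬countersign_ledger -> ¬break_seal); since O(¬countersign_ledger), deontic closure gives O(¬break_seal).
Premises 1, 3, 5, 9 do not contribute to this derivation.
So O(¬break_seal) holds, i.e. F(break_seal). The claim follows.

Yes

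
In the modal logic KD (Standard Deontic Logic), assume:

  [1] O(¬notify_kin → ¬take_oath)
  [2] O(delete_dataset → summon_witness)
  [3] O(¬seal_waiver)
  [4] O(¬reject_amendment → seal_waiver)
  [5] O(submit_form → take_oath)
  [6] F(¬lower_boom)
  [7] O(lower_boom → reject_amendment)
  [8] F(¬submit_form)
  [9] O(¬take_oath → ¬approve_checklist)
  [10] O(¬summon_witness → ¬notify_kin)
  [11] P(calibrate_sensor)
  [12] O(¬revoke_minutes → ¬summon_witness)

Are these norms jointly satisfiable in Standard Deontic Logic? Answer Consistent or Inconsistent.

Premise 4 is O(¬reject_amendment → seal_waiver), but O(¬reject_amendment) is not derivable from the premises, so it does not yield O(seal_waiver).
So O(seal_waiver) is not derivable, and the apparent clash with O(¬seal_waiver) does not arise.
A world satisfying every obligation exists (e.g. approve_checklist=false, calibrate_sensor=false, delete_dataset=false, lower_boom=true, notify_kin=true, reject_amendment=true, revoke_minutes=true, seal_waiver=false, submit_form=true, summon_witness=true, take_oath=true); no atom is both obligatory and forbidden, so the set is consistent.

Consistent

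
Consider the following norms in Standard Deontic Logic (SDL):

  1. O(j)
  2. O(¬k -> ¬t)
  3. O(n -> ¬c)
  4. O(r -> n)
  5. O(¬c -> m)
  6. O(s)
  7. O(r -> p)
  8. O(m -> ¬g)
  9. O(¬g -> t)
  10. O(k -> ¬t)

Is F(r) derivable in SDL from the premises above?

Premises 10 and 2 are O(k -> ¬t) and O(¬k -> ¬t); every ideal world satisfies k or ¬k, so in either case ¬t holds — hence O(¬t).
Premise 9 is O(¬g -> t); contrapositively O(¬t -> g). Since O(¬t) holds, K gives O(g).
Premise 8 is O(m -> ¬g); contrapositively O(g -> ¬m). Since O(g) holds, K gives O(¬m).
The contrapositive of premise 5 (O(¬c -> m)) is O(¬m -> c), and O(¬m) is already established, so O(c).
Premise 3, O(n -> ¬c), contraposes to O(c -> ¬n); with O(c) we get O(¬n).
Premise 4, O(r -> n), contraposes to O(¬n -> ¬r); with O(¬n) we get O(¬r).
Premises 1, 6, 7 do not contribute to this derivation.
So O(¬r) holds, i.e. F(r). The claim follows.

Yes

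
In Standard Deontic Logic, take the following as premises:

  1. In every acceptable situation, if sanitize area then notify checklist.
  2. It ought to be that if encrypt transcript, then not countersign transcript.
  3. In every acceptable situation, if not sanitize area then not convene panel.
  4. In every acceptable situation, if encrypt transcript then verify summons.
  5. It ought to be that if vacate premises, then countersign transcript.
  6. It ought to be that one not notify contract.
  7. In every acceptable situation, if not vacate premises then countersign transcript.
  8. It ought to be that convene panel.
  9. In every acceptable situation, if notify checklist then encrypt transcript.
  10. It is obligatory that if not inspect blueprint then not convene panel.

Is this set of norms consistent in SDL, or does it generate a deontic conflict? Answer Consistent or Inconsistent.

Premises 7 and 5 cover both cases: O(¬vacate_premises → countersign_transcript) and O(vacate_premises → countersign_transcript). Since ¬vacate_premises ∨ vacate_premises is a tautology, O(countersign_transcript) follows.
Premise 2 is O(encrypt_transcript → ¬countersign_transcript); contrapositively O(countersign_transcript → ¬encrypt_transcript). Since O(countersign_transcript) holds, K gives O(¬encrypt_transcript).
Premise 9 is O(notify_checklist → encrypt_transcript); contrapositively O(¬encrypt_transcript → ¬notify_checklist). Since O(¬encrypt_transcript) holds, K gives O(¬notify_checklist).
Premise 1, O(sanitize_area → notify_checklist), contraposes to O(¬notify_checklist → ¬sanitize_area); with O(¬notify_checklist) we get O(¬sanitize_area).
From O(¬sanitize_area) and premise 3, O(¬sanitize_area → ¬convene_panel), we obtain O(¬convene_panel).
But premise 8 directly asserts O(convene_panel).
We now have both O(¬convene_panel) and O(convene_panel) — convene_panel is simultaneously obligatory and forbidden, violating the D-axiom.

Inconsistent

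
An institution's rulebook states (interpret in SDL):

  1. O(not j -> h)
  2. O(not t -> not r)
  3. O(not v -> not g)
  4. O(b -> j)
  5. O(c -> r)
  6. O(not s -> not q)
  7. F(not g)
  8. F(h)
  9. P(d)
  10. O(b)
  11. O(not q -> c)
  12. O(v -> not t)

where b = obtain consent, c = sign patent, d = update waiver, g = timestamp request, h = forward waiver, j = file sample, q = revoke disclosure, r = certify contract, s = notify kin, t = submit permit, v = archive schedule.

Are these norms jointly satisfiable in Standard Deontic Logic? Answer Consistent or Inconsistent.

Consistent

Premise 1 is O(not j -> h), but O(not j) is not derivable from the premises, so it does not yield O(h).
So O(h) is not derivable, and the apparent clash with O(not h) does not arise.
A world satisfying every obligation exists (e.g. b=true, c=false, d=false, g=true, h=false, j=true, q=true, r=false, s=true, t=false, v=true); no atom is both obligatory and forbidden, so the set is consistent.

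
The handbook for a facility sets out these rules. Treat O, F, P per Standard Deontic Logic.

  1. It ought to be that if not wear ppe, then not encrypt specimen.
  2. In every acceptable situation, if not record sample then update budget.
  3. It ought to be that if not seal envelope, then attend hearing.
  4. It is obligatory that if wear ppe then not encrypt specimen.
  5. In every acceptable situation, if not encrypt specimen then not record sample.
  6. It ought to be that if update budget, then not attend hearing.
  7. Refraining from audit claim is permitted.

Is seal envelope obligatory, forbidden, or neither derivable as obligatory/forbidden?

Premises 1 and 4 are O(¬wear_ppe → ¬encrypt_specimen) and O(wear_ppe → ¬encrypt_specimen); every ideal world satisfies ¬wear_ppe or wear_ppe, so in either case ¬encrypt_specimen holds — hence O(¬encrypt_specimen).
With premise 5, O(¬encrypt_specimen → ¬record_sample), the K-axiom yields O(¬record_sample).
Applying K to premise 2 (O(¬record_sample → update_budget)) and O(¬record_sample) yields O(update_budget).
Applying K to premise 6 (O(update_budget → ¬attend_hearing)) and O(update_budget) yields O(¬attend_hearing).
The contrapositive of premise 3 (O(¬seal_envelope → attend_hearing)) is O(¬attend_hearing → seal_envelope), and O(¬attend_hearing) is already established, so O(seal_envelope).
Premise 7 does not contribute to this derivation.
Hence seal_envelope is obligatory.

Obligatory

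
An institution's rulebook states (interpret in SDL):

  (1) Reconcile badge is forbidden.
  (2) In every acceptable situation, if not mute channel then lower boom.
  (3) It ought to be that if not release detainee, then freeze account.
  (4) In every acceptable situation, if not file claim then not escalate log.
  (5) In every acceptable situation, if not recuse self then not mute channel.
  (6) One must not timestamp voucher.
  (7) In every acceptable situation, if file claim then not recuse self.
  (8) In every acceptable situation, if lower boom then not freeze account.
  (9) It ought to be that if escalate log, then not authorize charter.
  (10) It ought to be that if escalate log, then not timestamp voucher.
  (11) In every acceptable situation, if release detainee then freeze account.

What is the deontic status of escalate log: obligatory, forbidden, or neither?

Forbidden

By case analysis on ¬release_detainee: premise 3 gives O(¬release_detainee → freeze_account) and premise 11 gives O(release_detainee → freeze_account), so O(freeze_account) either way.
Premise 8, O(lower_boom → ¬freeze_account), contraposes to O(freeze_account → ¬lower_boom); with O(freeze_account) we get O(¬lower_boom).
Premise 2 is O(¬mute_channel → lower_boom); contrapositively O(¬lower_boom → mute_channel). Since O(¬lower_boom) holds, K gives O(mute_channel).
The contrapositive of premise 5 (O(¬recuse_self → ¬mute_channel)) is O(mute_channel → recuse_self), and O(mute_channel) is already established, so O(recuse_self).
Premise 7 is O(file_claim → ¬recuse_self); contrapositively O(recuse_self → ¬file_claim). Since O(recuse_self) holds, K gives O(¬file_claim).
Applying K to premise 4 (O(¬file_claim → ¬escalate_log)) and O(¬file_claim) yields O(¬escalate_log).
Premises 1, 6, 9, 10 do not contribute to this derivation.
Thus O(¬escalate_log), which is F(escalate_log): escalate_log is forbidden.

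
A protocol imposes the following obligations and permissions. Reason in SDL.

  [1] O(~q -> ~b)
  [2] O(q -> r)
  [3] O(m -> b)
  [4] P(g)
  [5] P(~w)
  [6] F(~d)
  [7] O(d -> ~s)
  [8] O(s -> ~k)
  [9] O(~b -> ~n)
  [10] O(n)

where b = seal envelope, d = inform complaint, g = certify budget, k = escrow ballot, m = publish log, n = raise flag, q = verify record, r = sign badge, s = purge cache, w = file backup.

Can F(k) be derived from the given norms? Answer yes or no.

No

Premise 8 is O(s -> ~k), but O(s) is not derivable from the premises, so it does not yield O(~k).
No other premise forces O(~k). An ideal world satisfying every premise can still have k true, so F(k) is not derivable.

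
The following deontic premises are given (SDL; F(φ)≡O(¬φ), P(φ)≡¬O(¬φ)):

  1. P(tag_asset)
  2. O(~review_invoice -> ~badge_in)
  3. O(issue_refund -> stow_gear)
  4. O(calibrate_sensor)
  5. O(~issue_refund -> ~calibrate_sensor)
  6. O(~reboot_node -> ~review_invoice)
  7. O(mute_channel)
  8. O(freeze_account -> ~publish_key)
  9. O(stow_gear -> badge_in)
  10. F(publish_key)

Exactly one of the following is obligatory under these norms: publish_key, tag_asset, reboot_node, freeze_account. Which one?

reboot_node

Premise 4 states O(calibrate_sensor) outright.
Premise 5 is O(~issue_refund -> ~calibrate_sensor); contrapositively O(calibrate_sensor -> issue_refund). Since O(calibrate_sensor) holds, K gives O(issue_refund).
Premise 3 is O(issue_refund -> stow_gear); since O(issue_refund), deontic closure gives O(stow_gear).
Applying K to premise 9 (O(stow_gear -> badge_in)) and O(stow_gear) yields O(badge_in).
Premise 2, O(~review_invoice -> ~badge_in), contraposes to O(badge_in -> review_invoice); with O(badge_in) we get O(review_invoice).
Premise 6 is O(~reboot_node -> ~review_invoice); contrapositively O(review_invoice -> reboot_node). Since O(review_invoice) holds, K gives O(reboot_node).
So O(reboot_node) holds — reboot_node is obligatory. None of the other listed options is made obligatory by any chain of premises.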